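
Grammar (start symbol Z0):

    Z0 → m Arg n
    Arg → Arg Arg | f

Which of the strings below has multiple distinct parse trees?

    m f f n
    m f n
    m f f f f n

m f f n: 1 tree
m f n: 1 tree
m f f f f n: 5 trees

m f f f f n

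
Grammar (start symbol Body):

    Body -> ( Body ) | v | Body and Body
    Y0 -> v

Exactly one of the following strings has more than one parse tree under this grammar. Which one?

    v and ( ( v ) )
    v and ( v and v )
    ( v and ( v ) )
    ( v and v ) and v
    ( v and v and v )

( v and v and v )

v and ( ( v ) ): 1 tree
v and ( v and v ): 1 tree
( v and ( v ) ): 1 tree
( v and v ) and v: 1 tree
( v and v and v ): 2 trees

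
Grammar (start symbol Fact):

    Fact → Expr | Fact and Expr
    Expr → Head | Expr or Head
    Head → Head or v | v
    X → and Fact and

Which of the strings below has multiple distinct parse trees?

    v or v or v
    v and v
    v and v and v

v or v or v

v or v or v: 4 trees
v and v: 1 tree
v and v and v: 1 tree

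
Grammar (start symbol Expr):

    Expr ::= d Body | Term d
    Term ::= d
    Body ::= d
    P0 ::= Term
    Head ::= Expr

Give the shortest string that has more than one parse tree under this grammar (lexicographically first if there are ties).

length 2: d d has 2 parse trees

Two derivations of d d:
  Expr ⇒ d Body ⇒ d d
  Expr ⇒ Term d ⇒ d d

d d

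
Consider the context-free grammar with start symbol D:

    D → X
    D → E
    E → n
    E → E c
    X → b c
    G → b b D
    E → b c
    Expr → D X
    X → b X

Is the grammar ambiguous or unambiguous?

Ambiguous

Witness: b c

Derivation 1: D ⇒ X ⇒ b c
Derivation 2: D ⇒ E ⇒ b c

Two distinct leftmost derivations for the same string.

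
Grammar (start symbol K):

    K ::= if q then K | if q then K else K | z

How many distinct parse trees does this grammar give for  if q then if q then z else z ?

2

Parse trees for if q then if q then z else z:
  [K if q then [K if q then [K z] else [K z]]]
  [K if q then [K if q then [K z]] else [K z]]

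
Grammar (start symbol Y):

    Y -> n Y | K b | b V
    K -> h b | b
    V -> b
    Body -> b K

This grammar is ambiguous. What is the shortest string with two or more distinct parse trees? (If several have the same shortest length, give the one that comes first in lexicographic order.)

b b

length 2: b b has 2 parse trees

Two derivations of b b:
  Y ⇒ K b ⇒ b b
  Y ⇒ b V ⇒ b b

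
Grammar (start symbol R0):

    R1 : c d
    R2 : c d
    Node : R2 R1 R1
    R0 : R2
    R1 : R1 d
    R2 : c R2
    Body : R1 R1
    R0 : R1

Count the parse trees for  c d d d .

1

Parse trees for c d d d:
  [R0 [R1 [R1 [R1 c d] d] d]]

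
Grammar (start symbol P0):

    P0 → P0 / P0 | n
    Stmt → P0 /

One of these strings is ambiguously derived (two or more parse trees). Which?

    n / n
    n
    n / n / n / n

n / n: 1 tree
n: 1 tree
n / n / n / n: 5 trees

n / n / n / n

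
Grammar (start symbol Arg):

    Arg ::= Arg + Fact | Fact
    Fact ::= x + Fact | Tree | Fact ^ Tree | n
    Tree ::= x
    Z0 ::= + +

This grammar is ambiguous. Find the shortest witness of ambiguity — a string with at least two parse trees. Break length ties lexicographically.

x + n

length 1: no string has ≥2 trees
length 3: x + n has 2 parse trees

Two derivations of x + n:
  Arg ⇒ Arg + Fact ⇒ Fact + Fact ⇒ Tree + Fact ⇒ x + Fact ⇒ x + n
  Arg ⇒ Fact ⇒ x + Fact ⇒ x + n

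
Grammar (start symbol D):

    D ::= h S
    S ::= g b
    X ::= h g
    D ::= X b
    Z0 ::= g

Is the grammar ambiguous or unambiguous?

Ambiguous

Witness: h g b

Derivation 1: D ⇒ h S ⇒ h g b
Derivation 2: D ⇒ X b ⇒ h g b

Two distinct leftmost derivations for the same string.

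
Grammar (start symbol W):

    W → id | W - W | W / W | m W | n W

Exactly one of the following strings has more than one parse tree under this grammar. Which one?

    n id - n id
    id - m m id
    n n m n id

n id - n id: 2 trees
id - m m id: 1 tree
n n m n id: 1 tree

n id - n id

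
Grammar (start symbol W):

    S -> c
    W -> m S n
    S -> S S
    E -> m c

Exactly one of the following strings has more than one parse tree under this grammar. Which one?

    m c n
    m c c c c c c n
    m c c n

m c n: 1 tree
m c c c c c c n: 42 trees
m c c n: 1 tree

m c c c c c c n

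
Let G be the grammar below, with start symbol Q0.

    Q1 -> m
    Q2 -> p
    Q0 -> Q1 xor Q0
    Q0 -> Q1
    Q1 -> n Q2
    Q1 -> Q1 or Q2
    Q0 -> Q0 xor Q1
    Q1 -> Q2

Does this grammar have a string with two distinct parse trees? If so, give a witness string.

Witness: m xor m

Derivation 1: Q0 ⇒ Q1 xor Q0 ⇒ m xor Q0 ⇒ m xor Q1 ⇒ m xor m
Derivation 2: Q0 ⇒ Q0 xor Q1 ⇒ Q1 xor Q1 ⇒ m xor Q1 ⇒ m xor m

Two distinct leftmost derivations for the same string.

Ambiguous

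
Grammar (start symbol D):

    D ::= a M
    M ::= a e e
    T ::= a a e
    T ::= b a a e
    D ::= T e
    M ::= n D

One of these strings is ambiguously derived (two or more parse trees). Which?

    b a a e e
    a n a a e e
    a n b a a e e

b a a e e: 1 tree
a n a a e e: 2 trees
a n b a a e e: 1 tree

a n a a e e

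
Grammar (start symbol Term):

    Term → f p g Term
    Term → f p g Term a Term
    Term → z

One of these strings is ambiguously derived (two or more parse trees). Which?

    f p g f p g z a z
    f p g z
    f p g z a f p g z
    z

f p g f p g z a z: 2 trees
f p g z: 1 tree
f p g z a f p g z: 1 tree
z: 1 tree

f p g f p g z a z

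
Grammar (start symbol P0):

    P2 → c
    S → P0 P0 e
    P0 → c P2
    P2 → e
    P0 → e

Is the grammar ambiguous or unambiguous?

Unambiguous

(S is unreachable from P0, so its rules don't affect L(P0).) The reachable rules are right-linear with at most one rule per (nonterminal, next-terminal) pair. Each input token forces the next rule, so parsing is deterministic.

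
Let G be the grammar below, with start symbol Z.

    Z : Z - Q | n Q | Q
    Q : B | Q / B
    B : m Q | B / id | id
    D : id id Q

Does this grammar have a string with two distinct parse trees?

Witness: id / id

Derivation 1: Z ⇒ Q ⇒ B ⇒ B / id ⇒ id / id
Derivation 2: Z ⇒ Q ⇒ Q / B ⇒ B / B ⇒ id / B ⇒ id / id

Two distinct leftmost derivations for the same string.

Ambiguous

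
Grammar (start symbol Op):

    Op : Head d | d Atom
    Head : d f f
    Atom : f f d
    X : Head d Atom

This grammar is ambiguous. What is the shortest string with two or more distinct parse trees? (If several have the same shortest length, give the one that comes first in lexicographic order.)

length 4: d f f d has 2 parse trees

Two derivations of d f f d:
  Op ⇒ Head d ⇒ d f f d
  Op ⇒ d Atom ⇒ d f f d

d f f d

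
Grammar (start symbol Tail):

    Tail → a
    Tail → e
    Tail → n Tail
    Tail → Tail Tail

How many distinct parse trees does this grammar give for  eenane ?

7

Parse trees for eenane:
  [Tail [Tail e] [Tail [Tail e] [Tail n [Tail [Tail a] [Tail n [Tail e]]]]]]
  [Tail [Tail e] [Tail [Tail e] [Tail [Tail n [Tail a]] [Tail n [Tail e]]]]]
  [Tail [Tail e] [Tail [Tail [Tail e] [Tail n [Tail a]]] [Tail n [Tail e]]]]
  [Tail [Tail [Tail e] [Tail e]] [Tail n [Tail [Tail a] [Tail n [Tail e]]]]]
  [Tail [Tail [Tail e] [Tail e]] [Tail [Tail n [Tail a]] [Tail n [Tail e]]]]
  [Tail [Tail [Tail e] [Tail [Tail e] [Tail n [Tail a]]]] [Tail n [Tail e]]]
  [Tail [Tail [Tail [Tail e] [Tail e]] [Tail n [Tail a]]] [Tail n [Tail e]]]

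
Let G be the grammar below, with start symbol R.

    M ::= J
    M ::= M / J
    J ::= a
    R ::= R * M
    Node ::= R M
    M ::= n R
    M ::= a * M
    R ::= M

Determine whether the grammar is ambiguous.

Ambiguous

Witness: a * a

Derivation 1: R ⇒ R * M ⇒ M * M ⇒ J * M ⇒ a * M ⇒ a * J ⇒ a * a
Derivation 2: R ⇒ M ⇒ a * M ⇒ a * J ⇒ a * a

Two distinct leftmost derivations for the same string.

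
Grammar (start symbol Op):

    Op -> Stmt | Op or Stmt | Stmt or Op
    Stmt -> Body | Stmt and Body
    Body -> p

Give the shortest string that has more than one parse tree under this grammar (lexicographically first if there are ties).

p or p

length 1: no string has ≥2 trees
length 3: p or p has 2 parse trees

Two derivations of p or p:
  Op ⇒ Op or Stmt ⇒ Stmt or Stmt ⇒ Body or Stmt ⇒ p or Stmt ⇒ p or Body ⇒ p or p
  Op ⇒ Stmt or Op ⇒ Body or Op ⇒ p or Op ⇒ p or Stmt ⇒ p or Body ⇒ p or p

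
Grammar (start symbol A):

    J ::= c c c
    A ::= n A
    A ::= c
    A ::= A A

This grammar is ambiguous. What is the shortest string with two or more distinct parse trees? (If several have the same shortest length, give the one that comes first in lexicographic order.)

c c c

length 1: no string has ≥2 trees
length 2: no string has ≥2 trees
length 3: c c c has 2 parse trees

Two derivations of c c c:
  A ⇒ A A ⇒ c A ⇒ c A A ⇒ c c A ⇒ c c c
  A ⇒ A A ⇒ A A A ⇒ c A A ⇒ c c A ⇒ c c c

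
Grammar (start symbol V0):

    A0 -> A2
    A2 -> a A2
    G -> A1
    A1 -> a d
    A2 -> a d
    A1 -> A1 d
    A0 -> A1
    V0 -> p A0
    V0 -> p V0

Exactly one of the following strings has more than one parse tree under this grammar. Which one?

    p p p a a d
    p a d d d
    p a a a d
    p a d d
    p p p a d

p p p a a d: 1 tree
p a d d d: 1 tree
p a a a d: 1 tree
p a d d: 1 tree
p p p a d: 2 trees

p p p a d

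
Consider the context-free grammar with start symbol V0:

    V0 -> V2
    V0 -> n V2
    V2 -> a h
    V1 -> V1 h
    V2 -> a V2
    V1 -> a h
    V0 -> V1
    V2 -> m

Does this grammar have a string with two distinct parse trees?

Ambiguous

Witness: a h

Derivation 1: V0 ⇒ V2 ⇒ a h
Derivation 2: V0 ⇒ V1 ⇒ a h

Two distinct leftmost derivations for the same string.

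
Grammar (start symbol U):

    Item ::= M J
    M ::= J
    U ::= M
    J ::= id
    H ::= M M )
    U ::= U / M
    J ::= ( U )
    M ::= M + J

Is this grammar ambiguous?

Only U, M, J are reachable from U; ignoring the rest: U → U / M | M  ;  M → M + J | J  — a left-associative chain with J at the bottom. Each string factors uniquely by precedence.

Unambiguous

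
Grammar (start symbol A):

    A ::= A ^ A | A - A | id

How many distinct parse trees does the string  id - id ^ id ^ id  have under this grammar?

5

Parse trees for id - id ^ id ^ id:
  [A [A [A id] - [A id]] ^ [A [A id] ^ [A id]]]
  [A [A [A [A id] - [A id]] ^ [A id]] ^ [A id]]
  [A [A [A id] - [A [A id] ^ [A id]]] ^ [A id]]
  [A [A id] - [A [A id] ^ [A [A id] ^ [A id]]]]
  [A [A id] - [A [A [A id] ^ [A id]] ^ [A id]]]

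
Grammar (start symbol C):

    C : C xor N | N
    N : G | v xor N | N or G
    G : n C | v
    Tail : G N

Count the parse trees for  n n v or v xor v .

Parse trees for n n v or v xor v:
  [C [C [N [G n [C [N [G n [C [N [N [G v]] or [G v]]]]]]]]] xor [N [G v]]]
  [C [C [N [G n [C [N [N [G n [C [N [G v]]]]] or [G v]]]]]] xor [N [G v]]]
  [C [C [N [N [G n [C [N [G n [C [N [G v]]]]]]]] or [G v]]] xor [N [G v]]]
  [C [N [G n [C [C [N [G n [C [N [N [G v]] or [G v]]]]]] xor [N [G v]]]]]]
  [C [N [G n [C [C [N [N [G n [C [N [G v]]]]] or [G v]]] xor [N [G v]]]]]]
  [C [N [G n [C [N [G n [C [C [N [N [G v]] or [G v]]] xor [N [G v]]]]]]]]]

6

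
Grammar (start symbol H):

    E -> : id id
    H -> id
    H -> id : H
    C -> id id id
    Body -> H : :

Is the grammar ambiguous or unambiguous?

Unambiguous

Only H is reachable from H; ignoring the rest: The reachable grammar is A → atom sep A | atom. Each atom is followed by either the separator (recurse) or end-of-string (stop) — no choice point.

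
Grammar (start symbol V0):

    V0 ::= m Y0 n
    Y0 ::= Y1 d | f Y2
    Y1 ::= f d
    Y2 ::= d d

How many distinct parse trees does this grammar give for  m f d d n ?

Parse trees for m f d d n:
  [V0 m [Y0 [Y1 f d] d] n]
  [V0 m [Y0 f [Y2 d d]] n]

2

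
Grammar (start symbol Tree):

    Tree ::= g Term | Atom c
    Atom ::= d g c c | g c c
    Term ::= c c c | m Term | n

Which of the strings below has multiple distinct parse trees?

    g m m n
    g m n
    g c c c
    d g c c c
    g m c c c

g m m n: 1 tree
g m n: 1 tree
g c c c: 2 trees
d g c c c: 1 tree
g m c c c: 1 tree

g c c c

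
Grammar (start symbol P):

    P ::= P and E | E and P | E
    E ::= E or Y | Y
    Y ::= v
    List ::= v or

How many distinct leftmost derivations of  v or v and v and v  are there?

4

Parse trees for v or v and v and v:
  [P [P [P [E [E [Y v]] or [Y v]]] and [E [Y v]]] and [E [Y v]]]
  [P [P [E [E [Y v]] or [Y v]] and [P [E [Y v]]]] and [E [Y v]]]
  [P [E [E [Y v]] or [Y v]] and [P [P [E [Y v]]] and [E [Y v]]]]
  [P [E [E [Y v]] or [Y v]] and [P [E [Y v]] and [P [E [Y v]]]]]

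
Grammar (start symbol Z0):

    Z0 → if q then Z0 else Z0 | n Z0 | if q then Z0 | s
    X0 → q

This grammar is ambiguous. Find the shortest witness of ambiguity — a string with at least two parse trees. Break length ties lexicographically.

length 1: no string has ≥2 trees
length 2: no string has ≥2 trees
length 3: no string has ≥2 trees
length 4: no string has ≥2 trees
length 5: no string has ≥2 trees
length 6: no string has ≥2 trees
length 7: no string has ≥2 trees
length 8: no string has ≥2 trees
length 9: if q then if q then s else s has 2 parse trees

Two derivations of if q then if q then s else s:
  Z0 ⇒ if q then Z0 else Z0 ⇒ if q then if q then Z0 else Z0 ⇒ if q then if q then s else Z0 ⇒ if q then if q then s else s
  Z0 ⇒ if q then Z0 ⇒ if q then if q then Z0 else Z0 ⇒ if q then if q then s else Z0 ⇒ if q then if q then s else s

if q then if q then s else s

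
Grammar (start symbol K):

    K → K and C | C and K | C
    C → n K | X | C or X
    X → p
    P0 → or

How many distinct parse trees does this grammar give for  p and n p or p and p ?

Parse trees for p and n p or p and p (showing first 6 of 12):
  [K [K [C [X p]]] and [C n [K [K [C [C [X p]] or [X p]]] and [C [X p]]]]]
  [K [K [C [X p]]] and [C n [K [C [C [X p]] or [X p]] and [K [C [X p]]]]]]
  [K [K [K [C [X p]]] and [C n [K [C [C [X p]] or [X p]]]]] and [C [X p]]]
  [K [K [K [C [X p]]] and [C [C n [K [C [X p]]]] or [X p]]] and [C [X p]]]
  [K [K [C [X p]] and [K [C n [K [C [C [X p]] or [X p]]]]]] and [C [X p]]]
  [K [K [C [X p]] and [K [C [C n [K [C [X p]]]] or [X p]]]] and [C [X p]]]

12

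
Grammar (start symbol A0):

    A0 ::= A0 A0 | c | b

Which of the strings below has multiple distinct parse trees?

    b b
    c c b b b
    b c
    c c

c c b b b

b b: 1 tree
c c b b b: 14 trees
b c: 1 tree
c c: 1 tree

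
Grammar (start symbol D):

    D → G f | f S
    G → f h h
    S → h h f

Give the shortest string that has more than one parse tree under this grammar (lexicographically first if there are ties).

f h h f

length 4: f h h f has 2 parse trees

Two derivations of f h h f:
  D ⇒ G f ⇒ f h h f
  D ⇒ f S ⇒ f h h f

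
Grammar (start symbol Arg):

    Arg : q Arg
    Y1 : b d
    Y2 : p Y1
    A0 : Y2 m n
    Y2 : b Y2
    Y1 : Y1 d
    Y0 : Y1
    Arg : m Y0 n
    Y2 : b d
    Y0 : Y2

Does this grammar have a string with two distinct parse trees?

Ambiguous

Witness: m b d n

Derivation 1: Arg ⇒ m Y0 n ⇒ m Y1 n ⇒ m b d n
Derivation 2: Arg ⇒ m Y0 n ⇒ m Y2 n ⇒ m b d n

Two distinct leftmost derivations for the same string.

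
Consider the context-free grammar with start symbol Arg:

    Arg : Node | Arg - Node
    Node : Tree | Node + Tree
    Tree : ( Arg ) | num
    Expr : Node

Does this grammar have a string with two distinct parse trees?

(Expr is unreachable from Arg, so its rules don't affect L(Arg).) The grammar is stratified — Arg handles '-' (left-recursive), Node handles '+', Tree atoms. Each operator has a fixed associativity and precedence level, so every string has one parse.

Unambiguous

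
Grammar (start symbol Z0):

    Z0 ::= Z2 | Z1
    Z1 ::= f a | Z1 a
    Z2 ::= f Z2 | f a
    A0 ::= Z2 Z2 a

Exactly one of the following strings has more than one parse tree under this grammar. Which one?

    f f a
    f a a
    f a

f a

f f a: 1 tree
f a a: 1 tree
f a: 2 trees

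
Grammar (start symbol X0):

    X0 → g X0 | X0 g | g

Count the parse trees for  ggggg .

Parse trees for ggggg (showing first 6 of 16):
  [X0 g [X0 g [X0 g [X0 g [X0 g]]]]]
  [X0 g [X0 g [X0 g [X0 [X0 g] g]]]]
  [X0 g [X0 g [X0 [X0 g [X0 g]] g]]]
  [X0 g [X0 g [X0 [X0 [X0 g] g] g]]]
  [X0 g [X0 [X0 g [X0 g [X0 g]]] g]]
  [X0 g [X0 [X0 g [X0 [X0 g] g]] g]]

16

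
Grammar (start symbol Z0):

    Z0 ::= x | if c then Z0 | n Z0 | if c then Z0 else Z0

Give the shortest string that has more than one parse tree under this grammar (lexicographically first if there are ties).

if c then if c then x else x

length 1: no string has ≥2 trees
length 2: no string has ≥2 trees
length 3: no string has ≥2 trees
length 4: no string has ≥2 trees
length 5: no string has ≥2 trees
length 6: no string has ≥2 trees
length 7: no string has ≥2 trees
length 8: no string has ≥2 trees
length 9: if c then if c then x else x has 2 parse trees

Two derivations of if c then if c then x else x:
  Z0 ⇒ if c then Z0 ⇒ if c then if c then Z0 else Z0 ⇒ if c then if c then x else Z0 ⇒ if c then if c then x else x
  Z0 ⇒ if c then Z0 else Z0 ⇒ if c then if c then Z0 else Z0 ⇒ if c then if c then x else Z0 ⇒ if c then if c then x else x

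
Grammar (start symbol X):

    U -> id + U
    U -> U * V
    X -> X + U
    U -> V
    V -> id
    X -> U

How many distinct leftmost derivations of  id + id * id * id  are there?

4

Parse trees for id + id * id * id:
  [X [X [U [V id]]] + [U [U [U [V id]] * [V id]] * [V id]]]
  [X [U id + [U [U [U [V id]] * [V id]] * [V id]]]]
  [X [U [U id + [U [U [V id]] * [V id]]] * [V id]]]
  [X [U [U [U id + [U [V id]]] * [V id]] * [V id]]]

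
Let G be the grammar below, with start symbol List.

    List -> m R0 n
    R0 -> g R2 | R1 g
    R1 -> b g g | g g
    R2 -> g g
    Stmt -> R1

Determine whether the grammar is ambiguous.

Witness: m g g g n

Derivation 1: List ⇒ m R0 n ⇒ m g R2 n ⇒ m g g g n
Derivation 2: List ⇒ m R0 n ⇒ m R1 g n ⇒ m g g g n

Two distinct leftmost derivations for the same string.

Ambiguous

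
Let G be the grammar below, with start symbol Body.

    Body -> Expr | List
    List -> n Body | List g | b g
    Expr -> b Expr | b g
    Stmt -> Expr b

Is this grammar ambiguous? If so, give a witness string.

Witness: b g

Derivation 1: Body ⇒ Expr ⇒ b g
Derivation 2: Body ⇒ List ⇒ b g

Two distinct leftmost derivations for the same string.

Ambiguous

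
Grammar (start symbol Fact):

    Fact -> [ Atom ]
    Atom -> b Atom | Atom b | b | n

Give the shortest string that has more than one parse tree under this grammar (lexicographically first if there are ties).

length 3: no string has ≥2 trees
length 4: [ b b ] has 2 parse trees

Two derivations of [ b b ]:
  Fact ⇒ [ Atom ] ⇒ [ b Atom ] ⇒ [ b b ]
  Fact ⇒ [ Atom ] ⇒ [ Atom b ] ⇒ [ b b ]

[ b b ]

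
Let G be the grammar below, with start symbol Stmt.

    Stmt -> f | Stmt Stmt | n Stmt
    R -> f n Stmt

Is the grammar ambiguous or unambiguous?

Witness: f f f

Derivation 1: Stmt ⇒ Stmt Stmt ⇒ f Stmt ⇒ f Stmt Stmt ⇒ f f Stmt ⇒ f f f
Derivation 2: Stmt ⇒ Stmt Stmt ⇒ Stmt Stmt Stmt ⇒ f Stmt Stmt ⇒ f f Stmt ⇒ f f f

Two distinct leftmost derivations for the same string.

Ambiguous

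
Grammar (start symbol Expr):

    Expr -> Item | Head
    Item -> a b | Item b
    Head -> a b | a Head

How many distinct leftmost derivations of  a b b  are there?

1

Parse trees for a b b:
  [Expr [Item [Item a b] b]]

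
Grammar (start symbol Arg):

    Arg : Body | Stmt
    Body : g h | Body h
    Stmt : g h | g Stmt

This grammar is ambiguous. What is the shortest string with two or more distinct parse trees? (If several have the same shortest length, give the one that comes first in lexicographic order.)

length 2: g h has 2 parse trees

Two derivations of g h:
  Arg ⇒ Body ⇒ g h
  Arg ⇒ Stmt ⇒ g h

g h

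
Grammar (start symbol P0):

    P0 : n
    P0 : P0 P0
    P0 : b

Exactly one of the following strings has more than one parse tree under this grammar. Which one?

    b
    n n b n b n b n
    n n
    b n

n n b n b n b n

b: 1 tree
n n b n b n b n: 429 trees
n n: 1 tree
b n: 1 tree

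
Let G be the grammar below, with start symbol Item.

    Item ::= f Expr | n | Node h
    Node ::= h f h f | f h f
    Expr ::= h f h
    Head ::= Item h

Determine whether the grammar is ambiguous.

Ambiguous

Witness: f h f h

Derivation 1: Item ⇒ f Expr ⇒ f h f h
Derivation 2: Item ⇒ Node h ⇒ f h f h

Two distinct leftmost derivations for the same string.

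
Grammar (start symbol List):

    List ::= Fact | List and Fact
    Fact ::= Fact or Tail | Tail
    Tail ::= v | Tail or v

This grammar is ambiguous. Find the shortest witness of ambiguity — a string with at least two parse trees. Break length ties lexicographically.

v or v

length 1: no string has ≥2 trees
length 3: v or v has 2 parse trees

Two derivations of v or v:
  List ⇒ Fact ⇒ Fact or Tail ⇒ Tail or Tail ⇒ v or Tail ⇒ v or v
  List ⇒ Fact ⇒ Tail ⇒ Tail or v ⇒ v or v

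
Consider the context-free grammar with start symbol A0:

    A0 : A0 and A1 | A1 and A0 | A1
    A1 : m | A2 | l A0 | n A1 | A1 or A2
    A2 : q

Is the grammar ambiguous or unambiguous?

Ambiguous

Witness: m and m

Derivation 1: A0 ⇒ A0 and A1 ⇒ A1 and A1 ⇒ m and A1 ⇒ m and m
Derivation 2: A0 ⇒ A1 and A0 ⇒ m and A0 ⇒ m and A1 ⇒ m and m

Two distinct leftmost derivations for the same string.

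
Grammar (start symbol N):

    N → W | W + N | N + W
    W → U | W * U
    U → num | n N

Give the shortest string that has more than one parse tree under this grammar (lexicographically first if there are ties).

length 1: no string has ≥2 trees
length 2: no string has ≥2 trees
length 3: num + num has 2 parse trees

Two derivations of num + num:
  N ⇒ W + N ⇒ U + N ⇒ num + N ⇒ num + W ⇒ num + U ⇒ num + num
  N ⇒ N + W ⇒ W + W ⇒ U + W ⇒ num + W ⇒ num + U ⇒ num + num

num + num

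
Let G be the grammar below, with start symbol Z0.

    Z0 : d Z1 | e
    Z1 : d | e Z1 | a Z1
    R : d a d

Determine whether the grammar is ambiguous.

Unambiguous

(R is unreachable from Z0, so its rules don't affect L(Z0).) The reachable rules are right-linear with at most one rule per (nonterminal, next-terminal) pair. Each input token forces the next rule, so parsing is deterministic.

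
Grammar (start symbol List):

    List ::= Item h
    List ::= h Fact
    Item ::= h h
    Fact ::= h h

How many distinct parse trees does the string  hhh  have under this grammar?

2

Parse trees for hhh:
  [List [Item h h] h]
  [List h [Fact h h]]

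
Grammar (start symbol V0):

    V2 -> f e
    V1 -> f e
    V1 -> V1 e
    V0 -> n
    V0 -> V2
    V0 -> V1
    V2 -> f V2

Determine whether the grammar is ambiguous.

Ambiguous

Witness: f e

Derivation 1: V0 ⇒ V2 ⇒ f e
Derivation 2: V0 ⇒ V1 ⇒ f e

Two distinct leftmost derivations for the same string.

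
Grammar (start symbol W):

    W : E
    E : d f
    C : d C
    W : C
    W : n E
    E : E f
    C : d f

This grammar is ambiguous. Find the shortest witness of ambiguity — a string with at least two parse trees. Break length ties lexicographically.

length 2: d f has 2 parse trees

Two derivations of d f:
  W ⇒ E ⇒ d f
  W ⇒ C ⇒ d f

d f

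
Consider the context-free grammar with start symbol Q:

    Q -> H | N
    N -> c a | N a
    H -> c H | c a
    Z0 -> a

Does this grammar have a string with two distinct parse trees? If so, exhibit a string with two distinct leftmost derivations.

Witness: c a

Derivation 1: Q ⇒ H ⇒ c a
Derivation 2: Q ⇒ N ⇒ c a

Two distinct leftmost derivations for the same string.

Ambiguous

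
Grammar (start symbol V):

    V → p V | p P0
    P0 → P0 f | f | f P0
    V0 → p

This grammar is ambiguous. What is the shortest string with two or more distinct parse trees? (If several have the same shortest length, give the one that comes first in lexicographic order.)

p f f

length 2: no string has ≥2 trees
length 3: p f f has 2 parse trees

Two derivations of p f f:
  V ⇒ p P0 ⇒ p P0 f ⇒ p f f
  V ⇒ p P0 ⇒ p f P0 ⇒ p f f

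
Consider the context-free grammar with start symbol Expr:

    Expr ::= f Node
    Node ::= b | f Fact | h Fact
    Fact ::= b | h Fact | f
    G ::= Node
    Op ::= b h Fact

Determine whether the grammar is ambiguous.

Unambiguous

Only Expr, Node, Fact are reachable from Expr; ignoring the rest: Restricted to the reachable nonterminals, every rule has the form A → t or A → t B, and no two rules for the same A share a first terminal. The grammar encodes a DFA — one run per string.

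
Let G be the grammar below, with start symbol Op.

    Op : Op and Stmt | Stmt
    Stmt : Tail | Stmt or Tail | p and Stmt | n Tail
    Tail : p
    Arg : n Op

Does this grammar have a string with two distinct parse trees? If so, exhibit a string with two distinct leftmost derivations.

Witness: p and p

Derivation 1: Op ⇒ Op and Stmt ⇒ Stmt and Stmt ⇒ Tail and Stmt ⇒ p and Stmt ⇒ p and Tail ⇒ p and p
Derivation 2: Op ⇒ Stmt ⇒ p and Stmt ⇒ p and Tail ⇒ p and p

Two distinct leftmost derivations for the same string.

Ambiguous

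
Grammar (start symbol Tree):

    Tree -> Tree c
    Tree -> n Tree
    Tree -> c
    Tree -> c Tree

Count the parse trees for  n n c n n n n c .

Parse trees for n n c n n n n c:
  [Tree n [Tree n [Tree c [Tree n [Tree n [Tree n [Tree n [Tree c]]]]]]]]

1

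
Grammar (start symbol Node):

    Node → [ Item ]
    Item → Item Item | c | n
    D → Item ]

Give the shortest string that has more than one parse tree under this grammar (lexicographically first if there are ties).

[ c c c ]

length 3: no string has ≥2 trees
length 4: no string has ≥2 trees
length 5: [ c c c ] has 2 parse trees

Two derivations of [ c c c ]:
  Node ⇒ [ Item ] ⇒ [ Item Item ] ⇒ [ Item Item Item ] ⇒ [ c Item Item ] ⇒ [ c c Item ] ⇒ [ c c c ]
  Node ⇒ [ Item ] ⇒ [ Item Item ] ⇒ [ c Item ] ⇒ [ c Item Item ] ⇒ [ c c Item ] ⇒ [ c c c ]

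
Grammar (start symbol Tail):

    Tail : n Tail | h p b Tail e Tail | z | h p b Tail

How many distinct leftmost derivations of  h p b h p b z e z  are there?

Parse trees for h p b h p b z e z:
  [Tail h p b [Tail h p b [Tail z]] e [Tail z]]
  [Tail h p b [Tail h p b [Tail z] e [Tail z]]]

2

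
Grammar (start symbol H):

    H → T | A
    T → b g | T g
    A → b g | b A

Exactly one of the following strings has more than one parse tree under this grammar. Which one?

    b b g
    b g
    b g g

b g

b b g: 1 tree
b g: 2 trees
b g g: 1 tree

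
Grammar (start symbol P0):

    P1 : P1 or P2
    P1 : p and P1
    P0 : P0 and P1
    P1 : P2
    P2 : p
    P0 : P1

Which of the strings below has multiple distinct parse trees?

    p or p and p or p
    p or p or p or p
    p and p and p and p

p and p and p and p

p or p and p or p: 1 tree
p or p or p or p: 1 tree
p and p and p and p: 8 trees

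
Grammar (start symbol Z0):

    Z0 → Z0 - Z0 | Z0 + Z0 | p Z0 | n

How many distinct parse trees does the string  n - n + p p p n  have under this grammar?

Parse trees for n - n + p p p n:
  [Z0 [Z0 n] - [Z0 [Z0 n] + [Z0 p [Z0 p [Z0 p [Z0 n]]]]]]
  [Z0 [Z0 [Z0 n] - [Z0 n]] + [Z0 p [Z0 p [Z0 p [Z0 n]]]]]

2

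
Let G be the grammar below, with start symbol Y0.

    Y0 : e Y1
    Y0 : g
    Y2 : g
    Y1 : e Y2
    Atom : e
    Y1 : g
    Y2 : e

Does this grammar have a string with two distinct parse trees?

Unambiguous

Only Y0, Y1, Y2 are reachable from Y0; ignoring the rest: The reachable rules are right-linear with at most one rule per (nonterminal, next-terminal) pair. Each input token forces the next rule, so parsing is deterministic.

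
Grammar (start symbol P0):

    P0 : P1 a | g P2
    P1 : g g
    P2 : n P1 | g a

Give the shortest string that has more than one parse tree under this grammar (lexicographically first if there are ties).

length 3: g g a has 2 parse trees

Two derivations of g g a:
  P0 ⇒ P1 a ⇒ g g a
  P0 ⇒ g P2 ⇒ g g a

g g a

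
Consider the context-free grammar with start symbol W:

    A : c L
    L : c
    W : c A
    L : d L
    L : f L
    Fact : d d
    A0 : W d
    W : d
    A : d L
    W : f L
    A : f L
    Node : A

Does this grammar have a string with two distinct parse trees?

(Fact, Node, A0 are unreachable from W, so their rules don't affect L(W).) Each reachable nonterminal has at most one production per leading terminal, and all productions are right-linear; the derivation is determined token-by-token.

Unambiguous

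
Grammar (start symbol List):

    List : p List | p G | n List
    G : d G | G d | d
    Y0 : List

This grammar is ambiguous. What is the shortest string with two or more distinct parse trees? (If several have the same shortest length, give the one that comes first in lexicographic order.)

p d d

length 2: no string has ≥2 trees
length 3: p d d has 2 parse trees

Two derivations of p d d:
  List ⇒ p G ⇒ p d G ⇒ p d d
  List ⇒ p G ⇒ p G d ⇒ p d d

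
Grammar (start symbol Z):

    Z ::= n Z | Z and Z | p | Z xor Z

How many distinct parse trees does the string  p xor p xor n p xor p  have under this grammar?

Parse trees for p xor p xor n p xor p:
  [Z [Z p] xor [Z [Z p] xor [Z n [Z [Z p] xor [Z p]]]]]
  [Z [Z p] xor [Z [Z p] xor [Z [Z n [Z p]] xor [Z p]]]]
  [Z [Z p] xor [Z [Z [Z p] xor [Z n [Z p]]] xor [Z p]]]
  [Z [Z [Z p] xor [Z p]] xor [Z n [Z [Z p] xor [Z p]]]]
  [Z [Z [Z p] xor [Z p]] xor [Z [Z n [Z p]] xor [Z p]]]
  [Z [Z [Z p] xor [Z [Z p] xor [Z n [Z p]]]] xor [Z p]]
  [Z [Z [Z [Z p] xor [Z p]] xor [Z n [Z p]]] xor [Z p]]

7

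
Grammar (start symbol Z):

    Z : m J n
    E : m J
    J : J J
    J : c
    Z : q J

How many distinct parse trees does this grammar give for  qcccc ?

Parse trees for qcccc:
  [Z q [J [J c] [J [J c] [J [J c] [J c]]]]]
  [Z q [J [J c] [J [J [J c] [J c]] [J c]]]]
  [Z q [J [J [J c] [J c]] [J [J c] [J c]]]]
  [Z q [J [J [J c] [J [J c] [J c]]] [J c]]]
  [Z q [J [J [J [J c] [J c]] [J c]] [J c]]]

5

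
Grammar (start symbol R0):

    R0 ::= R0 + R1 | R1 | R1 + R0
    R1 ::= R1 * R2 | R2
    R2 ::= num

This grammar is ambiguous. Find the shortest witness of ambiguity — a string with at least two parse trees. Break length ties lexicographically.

length 1: no string has ≥2 trees
length 3: num + num has 2 parse trees

Two derivations of num + num:
  R0 ⇒ R0 + R1 ⇒ R1 + R1 ⇒ R2 + R1 ⇒ num + R1 ⇒ num + R2 ⇒ num + num
  R0 ⇒ R1 + R0 ⇒ R2 + R0 ⇒ num + R0 ⇒ num + R1 ⇒ num + R2 ⇒ num + num

num + num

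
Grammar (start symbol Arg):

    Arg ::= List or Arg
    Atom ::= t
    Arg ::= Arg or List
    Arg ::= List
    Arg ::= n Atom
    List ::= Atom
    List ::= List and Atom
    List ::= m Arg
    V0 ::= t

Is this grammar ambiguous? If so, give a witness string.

Ambiguous

Witness: t or t

Derivation 1: Arg ⇒ List or Arg ⇒ Atom or Arg ⇒ t or Arg ⇒ t or List ⇒ t or Atom ⇒ t or t
Derivation 2: Arg ⇒ Arg or List ⇒ List or List ⇒ Atom or List ⇒ t or List ⇒ t or Atom ⇒ t or t

Two distinct leftmost derivations for the same string.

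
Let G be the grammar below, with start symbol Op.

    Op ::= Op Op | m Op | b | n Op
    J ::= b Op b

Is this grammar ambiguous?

Witness: b b b

Derivation 1: Op ⇒ Op Op ⇒ Op Op Op ⇒ b Op Op ⇒ b b Op ⇒ b b b
Derivation 2: Op ⇒ Op Op ⇒ b Op ⇒ b Op Op ⇒ b b Op ⇒ b b b

Two distinct leftmost derivations for the same string.

Ambiguous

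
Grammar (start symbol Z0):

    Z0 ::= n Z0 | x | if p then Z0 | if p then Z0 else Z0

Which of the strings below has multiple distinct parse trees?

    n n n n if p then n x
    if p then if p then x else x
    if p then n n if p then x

n n n n if p then n x: 1 tree
if p then if p then x else x: 2 trees
if p then n n if p then x: 1 tree

if p then if p then x else x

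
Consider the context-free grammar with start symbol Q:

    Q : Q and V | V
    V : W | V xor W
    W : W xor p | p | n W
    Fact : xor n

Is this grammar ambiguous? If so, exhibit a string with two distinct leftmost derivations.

Witness: p xor p

Derivation 1: Q ⇒ V ⇒ W ⇒ W xor p ⇒ p xor p
Derivation 2: Q ⇒ V ⇒ V xor W ⇒ W xor W ⇒ p xor W ⇒ p xor p

Two distinct leftmost derivations for the same string.

Ambiguous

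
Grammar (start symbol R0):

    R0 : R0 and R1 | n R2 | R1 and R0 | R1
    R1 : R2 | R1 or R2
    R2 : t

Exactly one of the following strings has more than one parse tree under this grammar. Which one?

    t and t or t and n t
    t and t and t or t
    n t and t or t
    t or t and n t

t and t and t or t

t and t or t and n t: 1 tree
t and t and t or t: 4 trees
n t and t or t: 1 tree
t or t and n t: 1 tree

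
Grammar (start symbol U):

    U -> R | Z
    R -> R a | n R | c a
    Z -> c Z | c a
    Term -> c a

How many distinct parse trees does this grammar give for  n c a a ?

2

Parse trees for n c a a:
  [U [R [R n [R c a]] a]]
  [U [R n [R [R c a] a]]]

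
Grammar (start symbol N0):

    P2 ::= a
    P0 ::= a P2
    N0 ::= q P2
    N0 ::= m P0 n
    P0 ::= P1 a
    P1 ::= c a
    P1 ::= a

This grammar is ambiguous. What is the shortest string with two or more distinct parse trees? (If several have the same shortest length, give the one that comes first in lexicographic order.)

m a a n

length 2: no string has ≥2 trees
length 4: m a a n has 2 parse trees

Two derivations of m a a n:
  N0 ⇒ m P0 n ⇒ m a P2 n ⇒ m a a n
  N0 ⇒ m P0 n ⇒ m P1 a n ⇒ m a a n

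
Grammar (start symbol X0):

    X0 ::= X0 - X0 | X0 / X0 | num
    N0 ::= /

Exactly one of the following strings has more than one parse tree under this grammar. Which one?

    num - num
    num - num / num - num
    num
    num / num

num - num / num - num

num - num: 1 tree
num - num / num - num: 5 trees
num: 1 tree
num / num: 1 tree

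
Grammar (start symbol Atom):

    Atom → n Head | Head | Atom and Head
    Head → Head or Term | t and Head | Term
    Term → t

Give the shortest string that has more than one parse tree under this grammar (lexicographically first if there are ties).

length 1: no string has ≥2 trees
length 2: no string has ≥2 trees
length 3: t and t has 2 parse trees

Two derivations of t and t:
  Atom ⇒ Head ⇒ t and Head ⇒ t and Term ⇒ t and t
  Atom ⇒ Atom and Head ⇒ Head and Head ⇒ Term and Head ⇒ t and Head ⇒ t and Term ⇒ t and t

t and t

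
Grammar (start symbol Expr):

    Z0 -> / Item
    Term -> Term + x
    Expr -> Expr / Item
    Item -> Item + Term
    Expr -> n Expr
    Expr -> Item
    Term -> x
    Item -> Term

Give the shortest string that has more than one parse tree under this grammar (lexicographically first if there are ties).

x + x

length 1: no string has ≥2 trees
length 2: no string has ≥2 trees
length 3: x + x has 2 parse trees

Two derivations of x + x:
  Expr ⇒ Item ⇒ Item + Term ⇒ Term + Term ⇒ x + Term ⇒ x + x
  Expr ⇒ Item ⇒ Term ⇒ Term + x ⇒ x + x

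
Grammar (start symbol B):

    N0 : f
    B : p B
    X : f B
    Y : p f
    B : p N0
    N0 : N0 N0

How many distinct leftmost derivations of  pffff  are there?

5

Parse trees for pffff:
  [B p [N0 [N0 f] [N0 [N0 f] [N0 [N0 f] [N0 f]]]]]
  [B p [N0 [N0 f] [N0 [N0 [N0 f] [N0 f]] [N0 f]]]]
  [B p [N0 [N0 [N0 f] [N0 f]] [N0 [N0 f] [N0 f]]]]
  [B p [N0 [N0 [N0 f] [N0 [N0 f] [N0 f]]] [N0 f]]]
  [B p [N0 [N0 [N0 [N0 f] [N0 f]] [N0 f]] [N0 f]]]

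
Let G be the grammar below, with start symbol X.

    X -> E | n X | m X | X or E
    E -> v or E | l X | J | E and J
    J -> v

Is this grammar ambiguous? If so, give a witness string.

Witness: v or v

Derivation 1: X ⇒ E ⇒ v or E ⇒ v or J ⇒ v or v
Derivation 2: X ⇒ X or E ⇒ E or E ⇒ J or E ⇒ v or E ⇒ v or J ⇒ v or v

Two distinct leftmost derivations for the same string.

Ambiguous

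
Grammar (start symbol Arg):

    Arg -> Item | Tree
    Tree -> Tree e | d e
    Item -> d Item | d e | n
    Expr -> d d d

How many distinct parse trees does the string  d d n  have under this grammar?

1

Parse trees for d d n:
  [Arg [Item d [Item d [Item n]]]]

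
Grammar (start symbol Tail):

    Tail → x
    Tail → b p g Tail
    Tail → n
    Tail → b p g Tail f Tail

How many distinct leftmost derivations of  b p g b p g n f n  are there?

Parse trees for b p g b p g n f n:
  [Tail b p g [Tail b p g [Tail n] f [Tail n]]]
  [Tail b p g [Tail b p g [Tail n]] f [Tail n]]

2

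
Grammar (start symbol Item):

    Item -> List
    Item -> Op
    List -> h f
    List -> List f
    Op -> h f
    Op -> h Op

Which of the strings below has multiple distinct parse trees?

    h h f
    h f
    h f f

h h f: 1 tree
h f: 2 trees
h f f: 1 tree

h f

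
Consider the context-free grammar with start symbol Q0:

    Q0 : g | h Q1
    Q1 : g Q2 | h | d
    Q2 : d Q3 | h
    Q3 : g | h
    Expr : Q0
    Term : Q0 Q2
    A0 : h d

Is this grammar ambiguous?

(Expr, Term, A0 are unreachable from Q0, so their rules don't affect L(Q0).) Each reachable nonterminal has at most one production per leading terminal, and all productions are right-linear; the derivation is determined token-by-token.

Unambiguous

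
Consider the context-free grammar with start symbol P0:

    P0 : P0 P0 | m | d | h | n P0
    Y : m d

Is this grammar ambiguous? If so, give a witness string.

Ambiguous

Witness: d d d

Derivation 1: P0 ⇒ P0 P0 ⇒ P0 P0 P0 ⇒ d P0 P0 ⇒ d d P0 ⇒ d d d
Derivation 2: P0 ⇒ P0 P0 ⇒ d P0 ⇒ d P0 P0 ⇒ d d P0 ⇒ d d d

Two distinct leftmost derivations for the same string.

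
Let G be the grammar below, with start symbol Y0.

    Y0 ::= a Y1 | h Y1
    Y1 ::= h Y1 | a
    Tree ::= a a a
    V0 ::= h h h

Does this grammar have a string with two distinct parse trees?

Unambiguous

Only Y0, Y1 are reachable from Y0; ignoring the rest: Restricted to the reachable nonterminals, every rule has the form A → t or A → t B, and no two rules for the same A share a first terminal. The grammar encodes a DFA — one run per string.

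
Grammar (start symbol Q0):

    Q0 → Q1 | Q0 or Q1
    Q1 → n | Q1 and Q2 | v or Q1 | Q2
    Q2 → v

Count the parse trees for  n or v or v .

2

Parse trees for n or v or v:
  [Q0 [Q0 [Q1 n]] or [Q1 v or [Q1 [Q2 v]]]]
  [Q0 [Q0 [Q0 [Q1 n]] or [Q1 [Q2 v]]] or [Q1 [Q2 v]]]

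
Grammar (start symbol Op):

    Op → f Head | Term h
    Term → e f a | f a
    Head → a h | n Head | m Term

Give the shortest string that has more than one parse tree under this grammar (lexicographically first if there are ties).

f a h

length 3: f a h has 2 parse trees

Two derivations of f a h:
  Op ⇒ f Head ⇒ f a h
  Op ⇒ Term h ⇒ f a h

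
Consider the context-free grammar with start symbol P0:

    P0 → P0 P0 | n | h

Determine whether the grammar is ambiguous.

Witness: h h h

Derivation 1: P0 ⇒ P0 P0 ⇒ P0 P0 P0 ⇒ h P0 P0 ⇒ h h P0 ⇒ h h h
Derivation 2: P0 ⇒ P0 P0 ⇒ h P0 ⇒ h P0 P0 ⇒ h h P0 ⇒ h h h

Two distinct leftmost derivations for the same string.

Ambiguous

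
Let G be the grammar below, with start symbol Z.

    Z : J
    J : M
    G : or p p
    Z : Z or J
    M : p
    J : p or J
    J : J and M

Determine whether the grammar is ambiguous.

Ambiguous

Witness: p or p

Derivation 1: Z ⇒ J ⇒ p or J ⇒ p or M ⇒ p or p
Derivation 2: Z ⇒ Z or J ⇒ J or J ⇒ M or J ⇒ p or J ⇒ p or M ⇒ p or p

Two distinct leftmost derivations for the same string.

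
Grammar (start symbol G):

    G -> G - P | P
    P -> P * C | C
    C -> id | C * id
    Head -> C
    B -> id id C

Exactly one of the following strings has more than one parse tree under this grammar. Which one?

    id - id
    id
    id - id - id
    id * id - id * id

id - id: 1 tree
id: 1 tree
id - id - id: 1 tree
id * id - id * id: 4 trees

id * id - id * id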